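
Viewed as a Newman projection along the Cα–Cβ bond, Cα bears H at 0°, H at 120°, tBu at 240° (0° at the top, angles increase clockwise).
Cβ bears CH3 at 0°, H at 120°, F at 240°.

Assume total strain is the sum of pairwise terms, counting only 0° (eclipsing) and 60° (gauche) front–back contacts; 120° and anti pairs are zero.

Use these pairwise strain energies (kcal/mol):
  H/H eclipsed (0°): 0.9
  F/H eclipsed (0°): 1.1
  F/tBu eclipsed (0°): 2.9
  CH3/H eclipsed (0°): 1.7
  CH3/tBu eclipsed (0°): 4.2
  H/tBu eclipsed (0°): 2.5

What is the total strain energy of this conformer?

This conformer (eclipsed): H(0°)/CH3(0°) eclipsed 1.7; H(120°)/H(120°) eclipsed 0.9; tBu(240°)/F(240°) eclipsed 2.9 → 5.5 kcal/mol.

5.5 kcal/mol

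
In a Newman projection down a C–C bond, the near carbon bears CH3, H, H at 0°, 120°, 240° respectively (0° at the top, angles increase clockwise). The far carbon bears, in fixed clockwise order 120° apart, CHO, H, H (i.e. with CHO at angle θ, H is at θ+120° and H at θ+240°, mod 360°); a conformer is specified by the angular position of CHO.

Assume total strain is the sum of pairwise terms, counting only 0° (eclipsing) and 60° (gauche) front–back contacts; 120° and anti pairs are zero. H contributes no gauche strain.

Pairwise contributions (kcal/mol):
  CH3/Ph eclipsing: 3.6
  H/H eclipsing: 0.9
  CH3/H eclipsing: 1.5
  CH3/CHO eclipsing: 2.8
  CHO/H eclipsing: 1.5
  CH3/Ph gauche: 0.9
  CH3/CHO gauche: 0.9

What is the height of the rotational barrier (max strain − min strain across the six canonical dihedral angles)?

4.6 kcal/mol

CHO at 0° (eclipsed): CH3–CHO eclipsed, H–H eclipsed, H–H eclipsed; 2.8 + 0.9 + 0.9 = 4.6 kcal/mol.
CHO at 60° (staggered): CH3–CHO gauche; 0.9 = 0.9 kcal/mol.
CHO at 120° (eclipsed): CH3–H eclipsed, H–CHO eclipsed, H–H eclipsed; 1.5 + 1.5 + 0.9 = 3.9 kcal/mol.
CHO at 180° (staggered): no non-H gauche contacts → 0.0 kcal/mol.
CHO at 240° (eclipsed): CH3–H eclipsed, H–H eclipsed, H–CHO eclipsed; 1.5 + 0.9 + 1.5 = 3.9 kcal/mol.
CHO at 300° (staggered): CH3–CHO gauche; 0.9 = 0.9 kcal/mol.
Max at 0° (4.6 kcal/mol), min at 180° (0.0 kcal/mol); barrier = 4.6 kcal/mol.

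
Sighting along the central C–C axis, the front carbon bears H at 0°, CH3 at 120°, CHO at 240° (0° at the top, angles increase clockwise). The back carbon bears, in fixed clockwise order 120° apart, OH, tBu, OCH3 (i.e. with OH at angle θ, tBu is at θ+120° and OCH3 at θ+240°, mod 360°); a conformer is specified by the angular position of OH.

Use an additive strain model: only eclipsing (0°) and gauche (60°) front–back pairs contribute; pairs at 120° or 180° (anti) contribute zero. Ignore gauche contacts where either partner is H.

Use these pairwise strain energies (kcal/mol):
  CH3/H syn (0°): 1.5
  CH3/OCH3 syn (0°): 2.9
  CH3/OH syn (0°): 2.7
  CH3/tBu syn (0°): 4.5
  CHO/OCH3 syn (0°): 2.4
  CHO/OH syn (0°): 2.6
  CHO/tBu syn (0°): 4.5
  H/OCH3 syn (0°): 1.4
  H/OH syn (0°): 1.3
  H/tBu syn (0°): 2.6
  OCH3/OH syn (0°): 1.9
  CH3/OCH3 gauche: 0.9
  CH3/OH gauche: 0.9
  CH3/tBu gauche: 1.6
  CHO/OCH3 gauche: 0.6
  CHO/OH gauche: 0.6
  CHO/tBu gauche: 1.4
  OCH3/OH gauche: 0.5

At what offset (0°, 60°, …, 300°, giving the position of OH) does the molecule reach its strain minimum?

300°

OH at 0° (eclipsed): H(0°)/OH(0°) eclipsed 1.3; CH3(120°)/tBu(120°) eclipsed 4.5; CHO(240°)/OCH3(240°) eclipsed 2.4 → 8.2 kcal/mol.
OH at 60° (staggered): CH3(120°)/OH(60°) gauche 0.9; CH3(120°)/tBu(180°) gauche 1.6; CHO(240°)/tBu(180°) gauche 1.4; CHO(240°)/OCH3(300°) gauche 0.6 → 4.5 kcal/mol.
OH at 120° (eclipsed): H(0°)/OCH3(0°) eclipsed 1.4; CH3(120°)/OH(120°) eclipsed 2.7; CHO(240°)/tBu(240°) eclipsed 4.5 → 8.6 kcal/mol.
OH at 180° (staggered): CH3(120°)/OH(180°) gauche 0.9; CH3(120°)/OCH3(60°) gauche 0.9; CHO(240°)/OH(180°) gauche 0.6; CHO(240°)/tBu(300°) gauche 1.4 → 3.8 kcal/mol.
OH at 240° (eclipsed): H(0°)/tBu(0°) eclipsed 2.6; CH3(120°)/OCH3(120°) eclipsed 2.9; CHO(240°)/OH(240°) eclipsed 2.6 → 8.1 kcal/mol.
OH at 300° (staggered): CH3(120°)/tBu(60°) gauche 1.6; CH3(120°)/OCH3(180°) gauche 0.9; CHO(240°)/OH(300°) gauche 0.6; CHO(240°)/OCH3(180°) gauche 0.6 → 3.7 kcal/mol.
The minimum (3.7 kcal/mol) occurs with OH at 300°.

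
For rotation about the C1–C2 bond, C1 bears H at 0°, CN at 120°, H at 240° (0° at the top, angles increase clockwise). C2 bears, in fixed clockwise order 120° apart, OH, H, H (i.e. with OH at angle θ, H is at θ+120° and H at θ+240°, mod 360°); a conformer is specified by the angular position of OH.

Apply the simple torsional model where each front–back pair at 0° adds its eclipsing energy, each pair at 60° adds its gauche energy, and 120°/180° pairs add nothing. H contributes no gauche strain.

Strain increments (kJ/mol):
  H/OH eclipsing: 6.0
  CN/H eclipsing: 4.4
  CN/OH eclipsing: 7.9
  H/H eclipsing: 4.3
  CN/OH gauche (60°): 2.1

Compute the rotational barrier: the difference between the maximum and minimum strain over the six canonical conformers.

OH at 0° (eclipsed): H–OH eclipsed, CN–H eclipsed, H–H eclipsed; 6.0 + 4.4 + 4.3 = 14.7 kJ/mol.
OH at 60° (staggered): CN–OH gauche; 2.1 = 2.1 kJ/mol.
OH at 120° (eclipsed): H–H eclipsed, CN–OH eclipsed, H–H eclipsed; 4.3 + 7.9 + 4.3 = 16.5 kJ/mol.
OH at 180° (staggered): CN–OH gauche; 2.1 = 2.1 kJ/mol.
OH at 240° (eclipsed): H–H eclipsed, CN–H eclipsed, H–OH eclipsed; 4.3 + 4.4 + 6.0 = 14.7 kJ/mol.
OH at 300° (staggered): no non-H gauche contacts → 0.0 kJ/mol.
Max at 120° (16.5 kJ/mol), min at 300° (0.0 kJ/mol); barrier = 16.5 kJ/mol.

16.5 kJ/mol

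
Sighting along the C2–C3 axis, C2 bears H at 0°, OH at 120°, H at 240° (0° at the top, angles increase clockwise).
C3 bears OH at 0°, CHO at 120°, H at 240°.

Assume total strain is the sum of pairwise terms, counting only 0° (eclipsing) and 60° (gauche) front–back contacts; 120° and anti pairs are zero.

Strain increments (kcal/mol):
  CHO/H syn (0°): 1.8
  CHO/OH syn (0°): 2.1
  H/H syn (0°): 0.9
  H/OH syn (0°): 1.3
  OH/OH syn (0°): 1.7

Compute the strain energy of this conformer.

This conformer (eclipsed): H(0°)/OH(0°) eclipsed 1.3; OH(120°)/CHO(120°) eclipsed 2.1; H(240°)/H(240°) eclipsed 0.9 → 4.3 kcal/mol.

4.3 kcal/mol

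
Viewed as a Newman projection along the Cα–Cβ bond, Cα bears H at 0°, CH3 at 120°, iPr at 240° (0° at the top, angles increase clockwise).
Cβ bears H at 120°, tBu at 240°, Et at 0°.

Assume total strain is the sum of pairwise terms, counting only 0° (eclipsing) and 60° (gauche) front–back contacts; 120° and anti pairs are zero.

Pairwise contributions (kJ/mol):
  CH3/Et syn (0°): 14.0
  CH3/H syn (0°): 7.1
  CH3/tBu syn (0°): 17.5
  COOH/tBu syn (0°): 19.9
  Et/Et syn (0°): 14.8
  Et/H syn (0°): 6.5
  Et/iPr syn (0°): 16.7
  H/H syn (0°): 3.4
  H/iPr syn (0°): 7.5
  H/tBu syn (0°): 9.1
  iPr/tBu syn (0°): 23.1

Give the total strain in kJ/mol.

This conformer (eclipsed): H(0°)/Et(0°) eclipsed 6.5; CH3(120°)/H(120°) eclipsed 7.1; iPr(240°)/tBu(240°) eclipsed 23.1 → 36.7 kJ/mol.

36.7 kJ/mol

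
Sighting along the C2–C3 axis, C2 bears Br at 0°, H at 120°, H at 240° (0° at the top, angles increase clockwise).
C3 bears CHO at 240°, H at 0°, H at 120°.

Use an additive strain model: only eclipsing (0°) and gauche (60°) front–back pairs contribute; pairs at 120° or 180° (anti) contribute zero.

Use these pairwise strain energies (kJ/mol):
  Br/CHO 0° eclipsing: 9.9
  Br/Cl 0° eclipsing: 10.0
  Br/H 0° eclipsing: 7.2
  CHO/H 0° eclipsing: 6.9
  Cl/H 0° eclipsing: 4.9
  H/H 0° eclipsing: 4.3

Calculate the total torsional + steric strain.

This conformer is eclipsed. Br at 0° is eclipsed with H at 0° (7.2); H at 120° is eclipsed with H at 120° (4.3); H at 240° is eclipsed with CHO at 240° (6.9). Total 18.4 kJ/mol.

18.4 kJ/mol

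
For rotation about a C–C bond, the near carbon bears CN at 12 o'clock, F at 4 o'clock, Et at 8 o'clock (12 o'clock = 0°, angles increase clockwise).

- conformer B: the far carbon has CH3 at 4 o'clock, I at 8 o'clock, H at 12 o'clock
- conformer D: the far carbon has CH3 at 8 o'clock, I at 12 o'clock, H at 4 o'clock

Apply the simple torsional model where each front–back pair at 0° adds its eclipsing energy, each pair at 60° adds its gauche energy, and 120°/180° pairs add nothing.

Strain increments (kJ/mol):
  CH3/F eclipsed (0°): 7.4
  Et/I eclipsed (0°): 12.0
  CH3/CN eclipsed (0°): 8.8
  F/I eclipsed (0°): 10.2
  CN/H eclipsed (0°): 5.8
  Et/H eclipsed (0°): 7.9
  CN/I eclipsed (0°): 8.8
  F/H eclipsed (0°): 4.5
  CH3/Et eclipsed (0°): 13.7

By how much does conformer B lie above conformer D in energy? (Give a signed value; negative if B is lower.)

B (eclipsed): CN(0°)/H(0°) eclipsed 5.8; F(120°)/CH3(120°) eclipsed 7.4; Et(240°)/I(240°) eclipsed 12.0 → 25.2 kJ/mol.
D (eclipsed): CN(0°)/I(0°) eclipsed 8.8; F(120°)/H(120°) eclipsed 4.5; Et(240°)/CH3(240°) eclipsed 13.7 → 27.0 kJ/mol.
E(B) − E(D) = 25.2 − 27.0 = -1.8 kJ/mol.

-1.8 kJ/mol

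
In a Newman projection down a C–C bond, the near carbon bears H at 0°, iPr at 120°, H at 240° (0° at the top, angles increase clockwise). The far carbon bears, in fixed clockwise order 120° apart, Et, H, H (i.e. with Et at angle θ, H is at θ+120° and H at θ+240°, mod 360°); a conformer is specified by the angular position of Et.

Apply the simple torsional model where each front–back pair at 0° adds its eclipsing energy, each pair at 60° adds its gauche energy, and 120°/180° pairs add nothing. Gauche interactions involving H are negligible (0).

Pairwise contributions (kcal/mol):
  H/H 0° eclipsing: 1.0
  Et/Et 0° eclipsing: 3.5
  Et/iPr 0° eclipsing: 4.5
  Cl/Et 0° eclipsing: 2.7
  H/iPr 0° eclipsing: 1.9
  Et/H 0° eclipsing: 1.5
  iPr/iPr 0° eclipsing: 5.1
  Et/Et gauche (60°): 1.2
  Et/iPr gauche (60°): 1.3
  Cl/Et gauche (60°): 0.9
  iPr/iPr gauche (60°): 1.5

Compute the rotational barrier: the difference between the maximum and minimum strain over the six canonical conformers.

6.5 kcal/mol

Et at 0° (eclipsed): H–Et eclipsed, iPr–H eclipsed, H–H eclipsed; 1.5 + 1.9 + 1.0 = 4.4 kcal/mol.
Et at 60° (staggered): iPr–Et gauche; 1.3 = 1.3 kcal/mol.
Et at 120° (eclipsed): H–H eclipsed, iPr–Et eclipsed, H–H eclipsed; 1.0 + 4.5 + 1.0 = 6.5 kcal/mol.
Et at 180° (staggered): iPr–Et gauche; 1.3 = 1.3 kcal/mol.
Et at 240° (eclipsed): H–H eclipsed, iPr–H eclipsed, H–Et eclipsed; 1.0 + 1.9 + 1.5 = 4.4 kcal/mol.
Et at 300° (staggered): no non-H gauche contacts → 0.0 kcal/mol.
Max at 120° (6.5 kcal/mol), min at 300° (0.0 kcal/mol); barrier = 6.5 kcal/mol.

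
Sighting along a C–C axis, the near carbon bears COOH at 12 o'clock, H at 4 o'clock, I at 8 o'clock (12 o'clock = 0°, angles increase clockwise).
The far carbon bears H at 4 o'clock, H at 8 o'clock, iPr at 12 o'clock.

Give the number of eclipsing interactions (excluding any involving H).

1

Non-H eclipsing pairs: COOH(0°)/iPr(0°) — 1 interaction.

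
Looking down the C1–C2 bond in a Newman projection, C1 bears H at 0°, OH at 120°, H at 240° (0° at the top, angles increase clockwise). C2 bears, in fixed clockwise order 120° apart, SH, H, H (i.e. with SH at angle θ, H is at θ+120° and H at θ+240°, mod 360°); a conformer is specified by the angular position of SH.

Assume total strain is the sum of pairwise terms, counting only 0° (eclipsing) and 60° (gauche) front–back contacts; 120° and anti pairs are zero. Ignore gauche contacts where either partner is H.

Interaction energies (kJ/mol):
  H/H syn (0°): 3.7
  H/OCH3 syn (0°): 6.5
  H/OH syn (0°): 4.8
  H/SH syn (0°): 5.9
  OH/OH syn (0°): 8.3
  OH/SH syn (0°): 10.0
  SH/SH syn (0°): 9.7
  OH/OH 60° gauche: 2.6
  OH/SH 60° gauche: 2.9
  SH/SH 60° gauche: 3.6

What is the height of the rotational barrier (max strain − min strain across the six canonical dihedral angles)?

SH at 0° is eclipsed. H at 0° is eclipsed with SH at 0° (5.9); OH at 120° is eclipsed with H at 120° (4.8); H at 240° is eclipsed with H at 240° (3.7). Total 14.4 kJ/mol.
SH at 60° is staggered. OH at 120° is gauche with SH at 60° (2.9). Total 2.9 kJ/mol.
SH at 120° is eclipsed. H at 0° is eclipsed with H at 0° (3.7); OH at 120° is eclipsed with SH at 120° (10.0); H at 240° is eclipsed with H at 240° (3.7). Total 17.4 kJ/mol.
SH at 180° is staggered. OH at 120° is gauche with SH at 180° (2.9). Total 2.9 kJ/mol.
SH at 240° is eclipsed. H at 0° is eclipsed with H at 0° (3.7); OH at 120° is eclipsed with H at 120° (4.8); H at 240° is eclipsed with SH at 240° (5.9). Total 14.4 kJ/mol.
SH at 300° (staggered): no non-H gauche contacts → 0.0 kJ/mol.
Max at 120° (17.4 kJ/mol), min at 300° (0.0 kJ/mol); barrier = 17.4 kJ/mol.

17.4 kJ/mol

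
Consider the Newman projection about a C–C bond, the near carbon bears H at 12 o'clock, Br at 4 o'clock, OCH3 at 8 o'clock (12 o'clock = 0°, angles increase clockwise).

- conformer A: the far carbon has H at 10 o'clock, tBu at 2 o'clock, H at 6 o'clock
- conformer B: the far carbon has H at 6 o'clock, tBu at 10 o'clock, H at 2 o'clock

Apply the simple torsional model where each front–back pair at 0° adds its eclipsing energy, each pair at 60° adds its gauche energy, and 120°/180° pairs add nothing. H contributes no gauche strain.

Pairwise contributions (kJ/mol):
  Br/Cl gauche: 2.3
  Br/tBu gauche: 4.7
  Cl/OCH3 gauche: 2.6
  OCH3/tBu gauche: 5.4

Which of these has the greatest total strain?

B

A (staggered): Br(120°)/tBu(60°) gauche 4.7 → 4.7 kJ/mol.
B (staggered): OCH3(240°)/tBu(300°) gauche 5.4 → 5.4 kJ/mol.
B has the highest total (5.4 kJ/mol).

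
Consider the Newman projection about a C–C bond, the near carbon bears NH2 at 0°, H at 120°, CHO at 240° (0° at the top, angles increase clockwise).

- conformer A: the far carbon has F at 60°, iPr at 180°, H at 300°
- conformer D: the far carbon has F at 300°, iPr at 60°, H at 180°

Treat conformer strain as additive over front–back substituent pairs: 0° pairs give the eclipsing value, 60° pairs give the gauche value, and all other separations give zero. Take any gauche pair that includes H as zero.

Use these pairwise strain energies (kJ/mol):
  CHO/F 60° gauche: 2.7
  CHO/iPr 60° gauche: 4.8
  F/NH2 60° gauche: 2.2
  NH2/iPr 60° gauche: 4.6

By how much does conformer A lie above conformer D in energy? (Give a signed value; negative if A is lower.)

-2.5 kJ/mol

A (staggered): NH2(0°)/F(60°) gauche 2.2; CHO(240°)/iPr(180°) gauche 4.8 → 7.0 kJ/mol.
D (staggered): NH2(0°)/F(300°) gauche 2.2; NH2(0°)/iPr(60°) gauche 4.6; CHO(240°)/F(300°) gauche 2.7 → 9.5 kJ/mol.
E(A) − E(D) = 7.0 − 9.5 = -2.5 kJ/mol.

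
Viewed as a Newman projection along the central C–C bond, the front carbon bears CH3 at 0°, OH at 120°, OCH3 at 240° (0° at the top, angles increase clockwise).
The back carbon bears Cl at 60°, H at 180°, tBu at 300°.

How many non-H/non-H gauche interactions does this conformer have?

4

Non-H gauche pairs: CH3(0°)/Cl(60°); CH3(0°)/tBu(300°); OH(120°)/Cl(60°); OCH3(240°)/tBu(300°) — 4 interactions.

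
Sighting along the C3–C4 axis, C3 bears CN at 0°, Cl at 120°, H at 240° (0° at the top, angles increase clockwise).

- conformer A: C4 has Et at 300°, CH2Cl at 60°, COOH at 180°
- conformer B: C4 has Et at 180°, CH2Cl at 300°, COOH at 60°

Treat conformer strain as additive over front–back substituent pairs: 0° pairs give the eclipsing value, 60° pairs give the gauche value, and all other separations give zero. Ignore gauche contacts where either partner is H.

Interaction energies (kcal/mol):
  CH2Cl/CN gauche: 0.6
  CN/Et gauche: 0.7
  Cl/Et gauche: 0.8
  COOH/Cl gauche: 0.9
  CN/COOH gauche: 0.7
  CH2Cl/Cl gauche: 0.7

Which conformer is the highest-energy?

B

A (staggered): CN(0°)/Et(300°) gauche 0.7; CN(0°)/CH2Cl(60°) gauche 0.6; Cl(120°)/CH2Cl(60°) gauche 0.7; Cl(120°)/COOH(180°) gauche 0.9 → 2.9 kcal/mol.
B (staggered): CN(0°)/CH2Cl(300°) gauche 0.6; CN(0°)/COOH(60°) gauche 0.7; Cl(120°)/Et(180°) gauche 0.8; Cl(120°)/COOH(60°) gauche 0.9 → 3.0 kcal/mol.
B has the highest total (3.0 kcal/mol).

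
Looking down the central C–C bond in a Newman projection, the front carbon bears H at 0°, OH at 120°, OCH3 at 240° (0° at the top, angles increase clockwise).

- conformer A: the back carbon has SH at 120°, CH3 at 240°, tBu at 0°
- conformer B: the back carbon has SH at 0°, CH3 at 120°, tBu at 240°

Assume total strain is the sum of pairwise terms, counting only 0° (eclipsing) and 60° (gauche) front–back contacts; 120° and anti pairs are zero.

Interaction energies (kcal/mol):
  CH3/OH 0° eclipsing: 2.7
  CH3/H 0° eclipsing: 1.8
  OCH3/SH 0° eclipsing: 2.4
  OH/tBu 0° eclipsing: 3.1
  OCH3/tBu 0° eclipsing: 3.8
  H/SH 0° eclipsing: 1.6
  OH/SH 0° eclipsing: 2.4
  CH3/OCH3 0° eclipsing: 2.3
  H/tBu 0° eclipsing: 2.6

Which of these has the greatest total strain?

B

A is eclipsed. H at 0° is eclipsed with tBu at 0° (2.6); OH at 120° is eclipsed with SH at 120° (2.4); OCH3 at 240° is eclipsed with CH3 at 240° (2.3). Total 7.3 kcal/mol.
B is eclipsed. H at 0° is eclipsed with SH at 0° (1.6); OH at 120° is eclipsed with CH3 at 120° (2.7); OCH3 at 240° is eclipsed with tBu at 240° (3.8). Total 8.1 kcal/mol.
B has the highest total (8.1 kcal/mol).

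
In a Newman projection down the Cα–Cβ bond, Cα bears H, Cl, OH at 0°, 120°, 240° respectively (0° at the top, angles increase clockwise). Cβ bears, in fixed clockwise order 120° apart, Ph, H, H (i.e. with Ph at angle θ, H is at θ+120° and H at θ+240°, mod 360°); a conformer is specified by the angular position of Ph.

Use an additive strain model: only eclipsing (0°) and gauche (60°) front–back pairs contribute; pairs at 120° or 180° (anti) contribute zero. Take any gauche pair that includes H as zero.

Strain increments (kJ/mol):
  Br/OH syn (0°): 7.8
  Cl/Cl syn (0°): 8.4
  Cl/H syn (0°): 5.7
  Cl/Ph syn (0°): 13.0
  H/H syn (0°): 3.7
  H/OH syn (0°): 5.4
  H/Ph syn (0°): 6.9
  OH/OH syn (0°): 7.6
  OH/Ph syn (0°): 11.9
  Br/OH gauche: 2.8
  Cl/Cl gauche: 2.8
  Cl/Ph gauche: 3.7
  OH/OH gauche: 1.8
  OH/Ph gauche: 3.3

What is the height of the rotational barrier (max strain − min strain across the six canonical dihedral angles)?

Ph at 0° (eclipsed): H–Ph eclipsed, Cl–H eclipsed, OH–H eclipsed; 6.9 + 5.7 + 5.4 = 18.0 kJ/mol.
Ph at 60° (staggered): Cl–Ph gauche; 3.7 = 3.7 kJ/mol.
Ph at 120° (eclipsed): H–H eclipsed, Cl–Ph eclipsed, OH–H eclipsed; 3.7 + 13.0 + 5.4 = 22.1 kJ/mol.
Ph at 180° (staggered): Cl–Ph gauche, OH–Ph gauche; 3.7 + 3.3 = 7.0 kJ/mol.
Ph at 240° (eclipsed): H–H eclipsed, Cl–H eclipsed, OH–Ph eclipsed; 3.7 + 5.7 + 11.9 = 21.3 kJ/mol.
Ph at 300° (staggered): OH–Ph gauche; 3.3 = 3.3 kJ/mol.
Max at 120° (22.1 kJ/mol), min at 300° (3.3 kJ/mol); barrier = 18.8 kJ/mol.

18.8 kJ/mol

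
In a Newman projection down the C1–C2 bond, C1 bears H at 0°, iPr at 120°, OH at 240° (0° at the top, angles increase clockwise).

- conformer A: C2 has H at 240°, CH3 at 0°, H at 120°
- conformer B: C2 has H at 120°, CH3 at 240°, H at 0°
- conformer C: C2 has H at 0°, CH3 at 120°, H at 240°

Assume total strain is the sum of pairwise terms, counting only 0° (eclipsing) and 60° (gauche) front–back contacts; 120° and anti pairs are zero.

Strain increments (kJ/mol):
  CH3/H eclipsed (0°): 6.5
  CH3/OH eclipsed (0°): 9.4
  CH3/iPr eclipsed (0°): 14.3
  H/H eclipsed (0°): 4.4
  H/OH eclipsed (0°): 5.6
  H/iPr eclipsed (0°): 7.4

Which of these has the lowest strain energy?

A

A (eclipsed): H–CH3 eclipsed, iPr–H eclipsed, OH–H eclipsed; 6.5 + 7.4 + 5.6 = 19.5 kJ/mol.
B (eclipsed): H–H eclipsed, iPr–H eclipsed, OH–CH3 eclipsed; 4.4 + 7.4 + 9.4 = 21.2 kJ/mol.
C (eclipsed): H–H eclipsed, iPr–CH3 eclipsed, OH–H eclipsed; 4.4 + 14.3 + 5.6 = 24.3 kJ/mol.
A has the lowest total (19.5 kJ/mol).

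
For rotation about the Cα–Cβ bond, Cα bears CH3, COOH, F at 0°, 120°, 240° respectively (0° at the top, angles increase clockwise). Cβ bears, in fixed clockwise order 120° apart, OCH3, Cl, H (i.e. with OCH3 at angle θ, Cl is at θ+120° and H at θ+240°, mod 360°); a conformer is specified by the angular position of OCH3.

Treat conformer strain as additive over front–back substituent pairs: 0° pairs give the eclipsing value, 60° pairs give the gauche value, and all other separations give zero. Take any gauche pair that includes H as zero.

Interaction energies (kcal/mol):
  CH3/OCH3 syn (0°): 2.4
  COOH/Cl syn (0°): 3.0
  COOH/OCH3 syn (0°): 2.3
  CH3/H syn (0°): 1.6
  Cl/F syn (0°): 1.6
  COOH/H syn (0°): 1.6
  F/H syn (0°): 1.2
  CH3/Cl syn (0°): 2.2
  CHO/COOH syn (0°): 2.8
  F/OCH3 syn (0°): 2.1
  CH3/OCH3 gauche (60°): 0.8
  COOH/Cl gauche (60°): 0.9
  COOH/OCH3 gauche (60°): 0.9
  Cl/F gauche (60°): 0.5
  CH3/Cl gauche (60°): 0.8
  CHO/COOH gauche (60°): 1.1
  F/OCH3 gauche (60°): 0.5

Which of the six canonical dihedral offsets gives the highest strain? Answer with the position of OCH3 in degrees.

OCH3 at 0° (eclipsed): CH3–OCH3 eclipsed, COOH–Cl eclipsed, F–H eclipsed; 2.4 + 3.0 + 1.2 = 6.6 kcal/mol.
OCH3 at 60° (staggered): CH3–OCH3 gauche, COOH–OCH3 gauche, COOH–Cl gauche, F–Cl gauche; 0.8 + 0.9 + 0.9 + 0.5 = 3.1 kcal/mol.
OCH3 at 120° (eclipsed): CH3–H eclipsed, COOH–OCH3 eclipsed, F–Cl eclipsed; 1.6 + 2.3 + 1.6 = 5.5 kcal/mol.
OCH3 at 180° (staggered): CH3–Cl gauche, COOH–OCH3 gauche, F–OCH3 gauche, F–Cl gauche; 0.8 + 0.9 + 0.5 + 0.5 = 2.7 kcal/mol.
OCH3 at 240° (eclipsed): CH3–Cl eclipsed, COOH–H eclipsed, F–OCH3 eclipsed; 2.2 + 1.6 + 2.1 = 5.9 kcal/mol.
OCH3 at 300° (staggered): CH3–OCH3 gauche, CH3–Cl gauche, COOH–Cl gauche, F–OCH3 gauche; 0.8 + 0.8 + 0.9 + 0.5 = 3.0 kcal/mol.
The maximum (6.6 kcal/mol) occurs with OCH3 at 0°.

0°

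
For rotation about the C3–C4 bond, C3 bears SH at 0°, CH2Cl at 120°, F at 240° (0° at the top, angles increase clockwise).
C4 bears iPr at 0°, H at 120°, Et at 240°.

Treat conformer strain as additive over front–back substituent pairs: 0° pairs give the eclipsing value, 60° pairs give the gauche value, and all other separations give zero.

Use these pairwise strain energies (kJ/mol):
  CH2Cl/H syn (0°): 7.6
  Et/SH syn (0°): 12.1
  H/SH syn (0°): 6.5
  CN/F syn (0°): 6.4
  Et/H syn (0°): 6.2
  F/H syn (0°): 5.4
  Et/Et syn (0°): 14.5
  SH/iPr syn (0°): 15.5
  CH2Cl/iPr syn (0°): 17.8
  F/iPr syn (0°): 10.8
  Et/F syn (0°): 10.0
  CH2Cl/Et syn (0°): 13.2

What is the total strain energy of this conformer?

This conformer is eclipsed. SH at 0° is eclipsed with iPr at 0° (15.5); CH2Cl at 120° is eclipsed with H at 120° (7.6); F at 240° is eclipsed with Et at 240° (10.0). Total 33.1 kJ/mol.

33.1 kJ/mol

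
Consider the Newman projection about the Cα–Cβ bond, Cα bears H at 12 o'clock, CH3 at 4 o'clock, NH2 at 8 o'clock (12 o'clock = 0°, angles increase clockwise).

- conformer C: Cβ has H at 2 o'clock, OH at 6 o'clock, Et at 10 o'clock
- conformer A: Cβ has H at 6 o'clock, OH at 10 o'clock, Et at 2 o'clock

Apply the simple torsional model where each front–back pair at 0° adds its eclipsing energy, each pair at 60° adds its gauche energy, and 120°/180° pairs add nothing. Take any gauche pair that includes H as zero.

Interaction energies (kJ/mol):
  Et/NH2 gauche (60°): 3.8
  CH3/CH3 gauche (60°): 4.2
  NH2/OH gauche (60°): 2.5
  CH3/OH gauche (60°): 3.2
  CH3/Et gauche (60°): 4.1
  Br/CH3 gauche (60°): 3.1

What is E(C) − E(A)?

+2.9 kJ/mol

C (staggered): CH3–OH gauche, NH2–OH gauche, NH2–Et gauche; 3.2 + 2.5 + 3.8 = 9.5 kJ/mol.
A (staggered): CH3–Et gauche, NH2–OH gauche; 4.1 + 2.5 = 6.6 kJ/mol.
E(C) − E(A) = 9.5 − 6.6 = +2.9 kJ/mol.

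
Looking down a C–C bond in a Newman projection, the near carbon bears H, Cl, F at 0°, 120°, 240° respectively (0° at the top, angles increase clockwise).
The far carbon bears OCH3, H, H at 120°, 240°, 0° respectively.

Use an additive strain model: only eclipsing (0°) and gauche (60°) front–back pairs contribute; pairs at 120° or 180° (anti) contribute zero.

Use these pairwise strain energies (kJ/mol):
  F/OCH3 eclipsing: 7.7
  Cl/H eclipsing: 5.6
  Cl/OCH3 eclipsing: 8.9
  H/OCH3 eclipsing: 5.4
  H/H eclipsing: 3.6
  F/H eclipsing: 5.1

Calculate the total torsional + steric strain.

This conformer (eclipsed): H(0°)/H(0°) eclipsed 3.6; Cl(120°)/OCH3(120°) eclipsed 8.9; F(240°)/H(240°) eclipsed 5.1 → 17.6 kJ/mol.

17.6 kJ/mol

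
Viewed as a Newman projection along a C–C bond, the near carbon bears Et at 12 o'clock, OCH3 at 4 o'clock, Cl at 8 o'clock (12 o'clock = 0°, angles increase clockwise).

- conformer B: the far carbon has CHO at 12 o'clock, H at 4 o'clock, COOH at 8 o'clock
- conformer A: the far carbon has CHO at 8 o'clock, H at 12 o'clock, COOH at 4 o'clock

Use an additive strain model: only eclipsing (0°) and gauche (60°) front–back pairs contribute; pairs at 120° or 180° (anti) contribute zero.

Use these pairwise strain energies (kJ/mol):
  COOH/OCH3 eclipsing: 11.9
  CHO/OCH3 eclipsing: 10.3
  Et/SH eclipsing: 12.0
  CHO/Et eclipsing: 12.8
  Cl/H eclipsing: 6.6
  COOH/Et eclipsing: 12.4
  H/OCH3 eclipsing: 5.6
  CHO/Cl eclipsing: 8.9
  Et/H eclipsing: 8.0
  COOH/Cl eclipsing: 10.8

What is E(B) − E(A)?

B (eclipsed): Et(0°)/CHO(0°) eclipsed 12.8; OCH3(120°)/H(120°) eclipsed 5.6; Cl(240°)/COOH(240°) eclipsed 10.8 → 29.2 kJ/mol.
A (eclipsed): Et(0°)/H(0°) eclipsed 8.0; OCH3(120°)/COOH(120°) eclipsed 11.9; Cl(240°)/CHO(240°) eclipsed 8.9 → 28.8 kJ/mol.
E(B) − E(A) = 29.2 − 28.8 = +0.4 kJ/mol.

+0.4 kJ/mol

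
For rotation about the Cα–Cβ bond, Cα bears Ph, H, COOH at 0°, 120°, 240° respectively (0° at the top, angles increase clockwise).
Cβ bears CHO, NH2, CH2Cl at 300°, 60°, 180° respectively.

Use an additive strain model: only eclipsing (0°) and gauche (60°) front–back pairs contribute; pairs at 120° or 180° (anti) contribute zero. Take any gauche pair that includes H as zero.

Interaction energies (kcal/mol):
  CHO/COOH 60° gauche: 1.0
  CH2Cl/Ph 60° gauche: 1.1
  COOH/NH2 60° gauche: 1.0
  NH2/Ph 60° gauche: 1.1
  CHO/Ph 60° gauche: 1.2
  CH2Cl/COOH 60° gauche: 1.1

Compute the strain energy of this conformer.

This conformer (staggered): Ph–CHO gauche, Ph–NH2 gauche, COOH–CHO gauche, COOH–CH2Cl gauche; 1.2 + 1.1 + 1.0 + 1.1 = 4.4 kcal/mol.

4.4 kcal/mol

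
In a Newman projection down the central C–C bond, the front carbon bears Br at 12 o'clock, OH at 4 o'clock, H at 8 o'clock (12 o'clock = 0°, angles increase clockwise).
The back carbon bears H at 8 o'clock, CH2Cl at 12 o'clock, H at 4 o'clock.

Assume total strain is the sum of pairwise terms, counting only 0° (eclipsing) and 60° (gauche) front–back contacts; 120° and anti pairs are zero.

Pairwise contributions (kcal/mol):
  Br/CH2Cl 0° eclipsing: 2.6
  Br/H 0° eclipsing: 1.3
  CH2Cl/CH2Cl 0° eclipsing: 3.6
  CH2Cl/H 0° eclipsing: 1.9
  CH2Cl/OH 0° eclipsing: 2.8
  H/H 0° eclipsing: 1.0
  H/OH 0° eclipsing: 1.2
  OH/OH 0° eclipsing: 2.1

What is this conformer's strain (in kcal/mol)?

4.8 kcal/mol

This conformer (eclipsed): Br–CH2Cl eclipsed, OH–H eclipsed, H–H eclipsed; 2.6 + 1.2 + 1.0 = 4.8 kcal/mol.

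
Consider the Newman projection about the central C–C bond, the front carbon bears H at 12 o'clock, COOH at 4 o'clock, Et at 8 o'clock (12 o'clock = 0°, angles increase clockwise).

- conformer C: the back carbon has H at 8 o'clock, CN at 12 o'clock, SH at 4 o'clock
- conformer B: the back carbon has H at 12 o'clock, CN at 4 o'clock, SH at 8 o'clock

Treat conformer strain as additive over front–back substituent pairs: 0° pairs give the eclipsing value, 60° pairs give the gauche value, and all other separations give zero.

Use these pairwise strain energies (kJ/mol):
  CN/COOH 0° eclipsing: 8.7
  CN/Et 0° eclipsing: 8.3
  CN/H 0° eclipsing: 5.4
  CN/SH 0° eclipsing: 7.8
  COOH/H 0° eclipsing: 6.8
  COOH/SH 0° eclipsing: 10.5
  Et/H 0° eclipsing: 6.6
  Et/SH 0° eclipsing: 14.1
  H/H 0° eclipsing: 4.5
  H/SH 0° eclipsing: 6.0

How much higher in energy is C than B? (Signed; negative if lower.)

C (eclipsed): H–CN eclipsed, COOH–SH eclipsed, Et–H eclipsed; 5.4 + 10.5 + 6.6 = 22.5 kJ/mol.
B (eclipsed): H–H eclipsed, COOH–CN eclipsed, Et–SH eclipsed; 4.5 + 8.7 + 14.1 = 27.3 kJ/mol.
E(C) − E(B) = 22.5 − 27.3 = -4.8 kJ/mol.

-4.8 kJ/mol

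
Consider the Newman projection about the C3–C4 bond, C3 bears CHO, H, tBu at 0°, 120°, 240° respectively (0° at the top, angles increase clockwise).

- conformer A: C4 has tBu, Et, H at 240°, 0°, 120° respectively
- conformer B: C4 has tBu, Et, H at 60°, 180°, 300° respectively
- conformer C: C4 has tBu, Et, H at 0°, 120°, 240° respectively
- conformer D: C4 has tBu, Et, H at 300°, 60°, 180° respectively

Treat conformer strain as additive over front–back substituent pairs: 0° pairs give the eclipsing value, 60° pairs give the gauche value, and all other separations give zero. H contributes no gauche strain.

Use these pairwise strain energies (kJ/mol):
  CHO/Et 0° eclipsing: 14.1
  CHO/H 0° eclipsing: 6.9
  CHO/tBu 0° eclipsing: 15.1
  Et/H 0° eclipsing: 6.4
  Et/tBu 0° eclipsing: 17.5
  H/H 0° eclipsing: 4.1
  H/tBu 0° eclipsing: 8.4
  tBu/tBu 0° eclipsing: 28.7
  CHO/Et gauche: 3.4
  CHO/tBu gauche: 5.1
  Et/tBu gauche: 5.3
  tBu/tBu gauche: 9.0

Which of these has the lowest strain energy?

B

A (eclipsed): CHO–Et eclipsed, H–H eclipsed, tBu–tBu eclipsed; 14.1 + 4.1 + 28.7 = 46.9 kJ/mol.
B (staggered): CHO–tBu gauche, tBu–Et gauche; 5.1 + 5.3 = 10.4 kJ/mol.
C (eclipsed): CHO–tBu eclipsed, H–Et eclipsed, tBu–H eclipsed; 15.1 + 6.4 + 8.4 = 29.9 kJ/mol.
D (staggered): CHO–tBu gauche, CHO–Et gauche, tBu–tBu gauche; 5.1 + 3.4 + 9.0 = 17.5 kJ/mol.
B has the lowest total (10.4 kJ/mol).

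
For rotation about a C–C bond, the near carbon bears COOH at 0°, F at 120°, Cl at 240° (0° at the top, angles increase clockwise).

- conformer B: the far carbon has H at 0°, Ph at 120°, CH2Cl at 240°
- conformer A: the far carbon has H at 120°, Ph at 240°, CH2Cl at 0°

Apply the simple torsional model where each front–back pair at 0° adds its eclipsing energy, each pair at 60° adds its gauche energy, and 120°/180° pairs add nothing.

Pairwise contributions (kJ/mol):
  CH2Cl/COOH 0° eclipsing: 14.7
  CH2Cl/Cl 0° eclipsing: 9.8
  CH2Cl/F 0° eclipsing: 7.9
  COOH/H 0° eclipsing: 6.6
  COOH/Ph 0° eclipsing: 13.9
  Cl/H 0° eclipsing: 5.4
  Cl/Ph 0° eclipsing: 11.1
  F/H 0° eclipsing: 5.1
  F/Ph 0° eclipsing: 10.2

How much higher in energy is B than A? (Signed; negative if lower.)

B (eclipsed): COOH(0°)/H(0°) eclipsed 6.6; F(120°)/Ph(120°) eclipsed 10.2; Cl(240°)/CH2Cl(240°) eclipsed 9.8 → 26.6 kJ/mol.
A (eclipsed): COOH(0°)/CH2Cl(0°) eclipsed 14.7; F(120°)/H(120°) eclipsed 5.1; Cl(240°)/Ph(240°) eclipsed 11.1 → 30.9 kJ/mol.
E(B) − E(A) = 26.6 − 30.9 = -4.3 kJ/mol.

-4.3 kJ/mol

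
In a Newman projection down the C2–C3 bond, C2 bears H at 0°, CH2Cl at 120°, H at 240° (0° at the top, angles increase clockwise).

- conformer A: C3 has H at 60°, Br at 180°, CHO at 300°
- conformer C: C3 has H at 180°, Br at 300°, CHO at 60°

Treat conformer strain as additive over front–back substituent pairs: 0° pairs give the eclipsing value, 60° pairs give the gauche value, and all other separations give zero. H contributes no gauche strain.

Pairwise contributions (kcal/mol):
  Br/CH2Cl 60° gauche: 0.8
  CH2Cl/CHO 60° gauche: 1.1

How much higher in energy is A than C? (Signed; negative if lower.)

A is staggered. CH2Cl at 120° is gauche with Br at 180° (0.8). Total 0.8 kcal/mol.
C is staggered. CH2Cl at 120° is gauche with CHO at 60° (1.1). Total 1.1 kcal/mol.
E(A) − E(C) = 0.8 − 1.1 = -0.3 kcal/mol.

-0.3 kcal/mol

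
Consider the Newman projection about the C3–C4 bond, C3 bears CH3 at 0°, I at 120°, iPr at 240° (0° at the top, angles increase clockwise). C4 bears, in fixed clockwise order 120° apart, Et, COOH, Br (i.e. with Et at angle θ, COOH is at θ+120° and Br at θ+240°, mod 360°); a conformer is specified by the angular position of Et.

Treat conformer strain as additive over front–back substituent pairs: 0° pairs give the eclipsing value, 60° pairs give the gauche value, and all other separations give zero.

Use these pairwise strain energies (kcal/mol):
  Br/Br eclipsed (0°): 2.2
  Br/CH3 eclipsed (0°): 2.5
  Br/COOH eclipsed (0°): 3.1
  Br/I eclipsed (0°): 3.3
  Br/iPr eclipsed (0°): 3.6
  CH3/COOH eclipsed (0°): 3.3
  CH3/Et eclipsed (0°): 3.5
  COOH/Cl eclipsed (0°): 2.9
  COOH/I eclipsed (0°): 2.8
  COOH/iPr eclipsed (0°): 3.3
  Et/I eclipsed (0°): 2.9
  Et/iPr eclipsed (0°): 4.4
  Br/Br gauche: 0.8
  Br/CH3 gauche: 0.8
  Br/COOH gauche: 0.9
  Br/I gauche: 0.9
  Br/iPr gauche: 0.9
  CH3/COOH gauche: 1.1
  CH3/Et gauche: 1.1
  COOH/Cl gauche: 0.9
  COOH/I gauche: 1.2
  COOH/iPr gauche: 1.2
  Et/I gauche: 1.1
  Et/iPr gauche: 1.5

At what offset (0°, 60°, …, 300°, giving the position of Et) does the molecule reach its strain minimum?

Et at 0° is eclipsed. CH3 at 0° is eclipsed with Et at 0° (3.5); I at 120° is eclipsed with COOH at 120° (2.8); iPr at 240° is eclipsed with Br at 240° (3.6). Total 9.9 kcal/mol.
Et at 60° is staggered. CH3 at 0° is gauche with Et at 60° (1.1); CH3 at 0° is gauche with Br at 300° (0.8); I at 120° is gauche with Et at 60° (1.1); I at 120° is gauche with COOH at 180° (1.2); iPr at 240° is gauche with COOH at 180° (1.2); iPr at 240° is gauche with Br at 300° (0.9). Total 6.3 kcal/mol.
Et at 120° is eclipsed. CH3 at 0° is eclipsed with Br at 0° (2.5); I at 120° is eclipsed with Et at 120° (2.9); iPr at 240° is eclipsed with COOH at 240° (3.3). Total 8.7 kcal/mol.
Et at 180° is staggered. CH3 at 0° is gauche with COOH at 300° (1.1); CH3 at 0° is gauche with Br at 60° (0.8); I at 120° is gauche with Et at 180° (1.1); I at 120° is gauche with Br at 60° (0.9); iPr at 240° is gauche with Et at 180° (1.5); iPr at 240° is gauche with COOH at 300° (1.2). Total 6.6 kcal/mol.
Et at 240° is eclipsed. CH3 at 0° is eclipsed with COOH at 0° (3.3); I at 120° is eclipsed with Br at 120° (3.3); iPr at 240° is eclipsed with Et at 240° (4.4). Total 11.0 kcal/mol.
Et at 300° is staggered. CH3 at 0° is gauche with Et at 300° (1.1); CH3 at 0° is gauche with COOH at 60° (1.1); I at 120° is gauche with COOH at 60° (1.2); I at 120° is gauche with Br at 180° (0.9); iPr at 240° is gauche with Et at 300° (1.5); iPr at 240° is gauche with Br at 180° (0.9). Total 6.7 kcal/mol.
The minimum (6.3 kcal/mol) occurs with Et at 60°.

60°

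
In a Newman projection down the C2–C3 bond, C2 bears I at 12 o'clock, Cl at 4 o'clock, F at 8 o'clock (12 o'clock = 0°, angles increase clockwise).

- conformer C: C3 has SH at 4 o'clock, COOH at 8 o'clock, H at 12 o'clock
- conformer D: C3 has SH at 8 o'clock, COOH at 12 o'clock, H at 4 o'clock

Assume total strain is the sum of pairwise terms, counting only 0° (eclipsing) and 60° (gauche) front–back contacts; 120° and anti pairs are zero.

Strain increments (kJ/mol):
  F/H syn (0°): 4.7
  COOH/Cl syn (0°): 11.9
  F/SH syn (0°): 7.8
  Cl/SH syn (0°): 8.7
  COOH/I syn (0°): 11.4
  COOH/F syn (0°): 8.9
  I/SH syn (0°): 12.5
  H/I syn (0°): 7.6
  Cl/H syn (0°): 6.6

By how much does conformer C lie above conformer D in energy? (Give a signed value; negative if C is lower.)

-0.6 kJ/mol

C (eclipsed): I(0°)/H(0°) eclipsed 7.6; Cl(120°)/SH(120°) eclipsed 8.7; F(240°)/COOH(240°) eclipsed 8.9 → 25.2 kJ/mol.
D (eclipsed): I(0°)/COOH(0°) eclipsed 11.4; Cl(120°)/H(120°) eclipsed 6.6; F(240°)/SH(240°) eclipsed 7.8 → 25.8 kJ/mol.
E(C) − E(D) = 25.2 − 25.8 = -0.6 kJ/mol.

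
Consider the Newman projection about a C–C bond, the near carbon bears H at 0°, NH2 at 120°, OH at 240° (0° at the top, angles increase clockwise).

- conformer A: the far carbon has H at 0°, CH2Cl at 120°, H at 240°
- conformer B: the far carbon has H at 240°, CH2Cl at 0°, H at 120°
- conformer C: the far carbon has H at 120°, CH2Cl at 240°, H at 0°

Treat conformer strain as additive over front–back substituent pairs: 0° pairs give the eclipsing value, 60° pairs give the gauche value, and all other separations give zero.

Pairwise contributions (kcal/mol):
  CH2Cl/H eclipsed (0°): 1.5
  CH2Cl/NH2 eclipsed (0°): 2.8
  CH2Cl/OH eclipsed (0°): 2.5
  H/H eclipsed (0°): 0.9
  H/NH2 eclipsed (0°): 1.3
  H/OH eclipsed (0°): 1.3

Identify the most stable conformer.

B

A (eclipsed): H–H eclipsed, NH2–CH2Cl eclipsed, OH–H eclipsed; 0.9 + 2.8 + 1.3 = 5.0 kcal/mol.
B (eclipsed): H–CH2Cl eclipsed, NH2–H eclipsed, OH–H eclipsed; 1.5 + 1.3 + 1.3 = 4.1 kcal/mol.
C (eclipsed): H–H eclipsed, NH2–H eclipsed, OH–CH2Cl eclipsed; 0.9 + 1.3 + 2.5 = 4.7 kcal/mol.
B has the lowest total (4.1 kcal/mol).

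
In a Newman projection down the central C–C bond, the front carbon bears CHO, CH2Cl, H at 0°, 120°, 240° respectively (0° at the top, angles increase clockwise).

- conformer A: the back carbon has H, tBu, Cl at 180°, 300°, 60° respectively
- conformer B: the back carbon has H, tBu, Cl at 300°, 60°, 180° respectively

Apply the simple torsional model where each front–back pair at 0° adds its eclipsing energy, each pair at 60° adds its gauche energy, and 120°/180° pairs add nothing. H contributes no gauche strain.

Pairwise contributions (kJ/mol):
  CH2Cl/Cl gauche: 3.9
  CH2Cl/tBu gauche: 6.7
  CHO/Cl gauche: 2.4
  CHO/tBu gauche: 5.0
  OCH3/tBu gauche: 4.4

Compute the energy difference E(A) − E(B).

-4.3 kJ/mol

A is staggered. CHO at 0° is gauche with tBu at 300° (5.0); CHO at 0° is gauche with Cl at 60° (2.4); CH2Cl at 120° is gauche with Cl at 60° (3.9). Total 11.3 kJ/mol.
B is staggered. CHO at 0° is gauche with tBu at 60° (5.0); CH2Cl at 120° is gauche with tBu at 60° (6.7); CH2Cl at 120° is gauche with Cl at 180° (3.9). Total 15.6 kJ/mol.
E(A) − E(B) = 11.3 − 15.6 = -4.3 kJ/mol.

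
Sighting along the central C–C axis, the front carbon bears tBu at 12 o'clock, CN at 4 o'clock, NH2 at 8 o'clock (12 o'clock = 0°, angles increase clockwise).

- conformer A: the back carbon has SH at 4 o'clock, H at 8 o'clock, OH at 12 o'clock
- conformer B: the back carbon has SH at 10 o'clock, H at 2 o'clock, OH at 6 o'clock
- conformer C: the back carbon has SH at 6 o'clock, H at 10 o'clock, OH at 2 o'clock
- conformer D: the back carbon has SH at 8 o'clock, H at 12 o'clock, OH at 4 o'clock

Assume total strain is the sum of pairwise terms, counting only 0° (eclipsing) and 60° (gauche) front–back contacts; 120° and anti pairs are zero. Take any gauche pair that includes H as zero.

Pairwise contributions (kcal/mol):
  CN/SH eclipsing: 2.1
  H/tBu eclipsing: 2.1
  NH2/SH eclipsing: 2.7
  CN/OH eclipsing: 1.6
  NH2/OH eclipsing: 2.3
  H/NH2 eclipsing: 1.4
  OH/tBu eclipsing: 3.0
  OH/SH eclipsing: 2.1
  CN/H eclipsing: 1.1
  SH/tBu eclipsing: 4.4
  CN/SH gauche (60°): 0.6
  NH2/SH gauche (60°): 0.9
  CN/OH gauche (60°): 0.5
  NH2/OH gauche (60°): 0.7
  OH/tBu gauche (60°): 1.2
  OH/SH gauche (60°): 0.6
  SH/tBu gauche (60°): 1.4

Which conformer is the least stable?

A

A (eclipsed): tBu(0°)/OH(0°) eclipsed 3.0; CN(120°)/SH(120°) eclipsed 2.1; NH2(240°)/H(240°) eclipsed 1.4 → 6.5 kcal/mol.
B (staggered): tBu(0°)/SH(300°) gauche 1.4; CN(120°)/OH(180°) gauche 0.5; NH2(240°)/SH(300°) gauche 0.9; NH2(240°)/OH(180°) gauche 0.7 → 3.5 kcal/mol.
C (staggered): tBu(0°)/OH(60°) gauche 1.2; CN(120°)/SH(180°) gauche 0.6; CN(120°)/OH(60°) gauche 0.5; NH2(240°)/SH(180°) gauche 0.9 → 3.2 kcal/mol.
D (eclipsed): tBu(0°)/H(0°) eclipsed 2.1; CN(120°)/OH(120°) eclipsed 1.6; NH2(240°)/SH(240°) eclipsed 2.7 → 6.4 kcal/mol.
A has the highest total (6.5 kcal/mol).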